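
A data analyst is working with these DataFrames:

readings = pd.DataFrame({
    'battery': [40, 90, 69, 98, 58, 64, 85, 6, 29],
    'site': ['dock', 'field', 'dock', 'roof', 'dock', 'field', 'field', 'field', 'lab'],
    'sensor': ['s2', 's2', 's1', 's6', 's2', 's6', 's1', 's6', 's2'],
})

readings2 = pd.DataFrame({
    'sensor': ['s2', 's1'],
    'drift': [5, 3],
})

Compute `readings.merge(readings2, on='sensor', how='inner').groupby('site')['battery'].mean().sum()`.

172.166666667

merge on 'sensor' (how='inner') → 6 rows:
   battery   site sensor  drift
0       40   dock     s2      5
1       90  field     s2      5
2       69   dock     s1      3
3       58   dock     s2      5
4       85  field     s1      3
5       29    lab     s2      5
group by site, mean of battery:
site
dock     55.666667
field    87.500000
lab      29.000000
Name: battery, dtype: float64
sum of the resulting series → 172.166666667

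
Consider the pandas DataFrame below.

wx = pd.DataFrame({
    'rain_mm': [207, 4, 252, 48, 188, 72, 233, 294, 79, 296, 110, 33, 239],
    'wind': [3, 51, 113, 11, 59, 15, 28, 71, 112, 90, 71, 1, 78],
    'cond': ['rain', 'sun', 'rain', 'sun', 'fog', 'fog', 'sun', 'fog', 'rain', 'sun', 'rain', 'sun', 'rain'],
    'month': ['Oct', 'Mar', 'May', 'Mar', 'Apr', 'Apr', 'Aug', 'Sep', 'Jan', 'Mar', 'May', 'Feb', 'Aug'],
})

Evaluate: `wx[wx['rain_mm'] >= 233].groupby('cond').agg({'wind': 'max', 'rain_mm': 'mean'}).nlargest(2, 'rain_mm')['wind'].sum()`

filter rows where rain_mm >= 233:
    rain_mm  wind  cond month
2       252   113  rain   May
6       233    28   sun   Aug
7       294    71   fog   Sep
9       296    90   sun   Mar
12      239    78  rain   Aug
group by cond: max(wind), mean(rain_mm):
      wind  rain_mm
cond               
fog     71    294.0
rain   113    245.5
sun     90    264.5
take 2 rows with largest rain_mm:
      wind  rain_mm
cond               
fog     71    294.0
sun     90    264.5
The sum of column 'wind' is 161.

161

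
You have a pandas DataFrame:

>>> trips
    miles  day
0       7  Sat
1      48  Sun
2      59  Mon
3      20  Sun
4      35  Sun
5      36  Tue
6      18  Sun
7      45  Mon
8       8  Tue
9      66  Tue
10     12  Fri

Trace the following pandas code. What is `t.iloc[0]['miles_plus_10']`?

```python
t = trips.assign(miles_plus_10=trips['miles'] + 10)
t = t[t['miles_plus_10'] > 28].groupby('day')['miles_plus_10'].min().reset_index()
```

add column miles_plus_10 = trips['miles'] + 10:
    miles  day  miles_plus_10
0       7  Sat             17
1      48  Sun             58
2      59  Mon             69
3      20  Sun             30
4      35  Sun             45
5      36  Tue             46
6      18  Sun             28
7      45  Mon             55
8       8  Tue             18
9      66  Tue             76
10     12  Fri             22
filter rows where miles_plus_10 > 28:
   miles  day  miles_plus_10
1     48  Sun             58
2     59  Mon             69
3     20  Sun             30
4     35  Sun             45
5     36  Tue             46
7     45  Mon             55
9     66  Tue             76
group by day, min of miles_plus_10:
day
Mon    55
Sun    30
Tue    46
Name: miles_plus_10, dtype: int64
reset_index():
   day  miles_plus_10
0  Mon             55
1  Sun             30
2  Tue             46

55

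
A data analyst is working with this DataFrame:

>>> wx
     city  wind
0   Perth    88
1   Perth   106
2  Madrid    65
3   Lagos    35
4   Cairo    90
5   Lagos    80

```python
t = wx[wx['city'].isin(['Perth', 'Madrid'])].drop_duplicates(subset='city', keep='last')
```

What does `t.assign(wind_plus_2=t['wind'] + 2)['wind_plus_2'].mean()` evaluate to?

filter rows where city in ['Perth', 'Madrid']:
     city  wind
0   Perth    88
1   Perth   106
2  Madrid    65
drop duplicate city (keep=last):
     city  wind
1   Perth   106
2  Madrid    65
add column wind_plus_2 = t['wind'] + 2:
     city  wind  wind_plus_2
1   Perth   106          108
2  Madrid    65           67
mean of column 'wind_plus_2' → 87.5

87.5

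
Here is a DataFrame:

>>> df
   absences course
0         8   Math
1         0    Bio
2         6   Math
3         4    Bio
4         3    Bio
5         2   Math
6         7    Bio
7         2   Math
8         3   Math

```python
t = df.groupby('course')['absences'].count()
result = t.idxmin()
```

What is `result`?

group by course, count of absences:
course
Bio     4
Math    5
Name: absences, dtype: int64

Bio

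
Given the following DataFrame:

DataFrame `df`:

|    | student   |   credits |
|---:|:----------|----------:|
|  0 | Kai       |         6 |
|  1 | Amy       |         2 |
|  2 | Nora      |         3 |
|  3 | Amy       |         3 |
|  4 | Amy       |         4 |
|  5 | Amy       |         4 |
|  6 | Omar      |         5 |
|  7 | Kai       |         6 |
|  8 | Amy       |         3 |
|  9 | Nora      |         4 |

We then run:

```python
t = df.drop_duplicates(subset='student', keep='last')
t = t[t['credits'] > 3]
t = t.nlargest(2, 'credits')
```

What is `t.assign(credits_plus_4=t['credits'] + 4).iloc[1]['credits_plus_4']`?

drop duplicate student (keep=last):
  student  credits
6    Omar        5
7     Kai        6
8     Amy        3
9    Nora        4
filter rows where credits > 3:
  student  credits
6    Omar        5
7     Kai        6
9    Nora        4
take 2 rows with largest credits:
  student  credits
7     Kai        6
6    Omar        5
add column credits_plus_4 = t['credits'] + 4:
  student  credits  credits_plus_4
7     Kai        6              10
6    Omar        5               9

9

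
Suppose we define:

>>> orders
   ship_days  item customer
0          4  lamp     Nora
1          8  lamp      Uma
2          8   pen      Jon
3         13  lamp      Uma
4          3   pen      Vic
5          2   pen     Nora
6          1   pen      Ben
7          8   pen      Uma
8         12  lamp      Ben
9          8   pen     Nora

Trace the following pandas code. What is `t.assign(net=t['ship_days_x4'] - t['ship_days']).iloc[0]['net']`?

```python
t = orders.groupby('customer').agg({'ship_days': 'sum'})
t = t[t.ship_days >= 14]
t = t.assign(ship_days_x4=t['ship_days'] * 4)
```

group by customer, sum of ship_days:
          ship_days
customer           
Ben              13
Jon               8
Nora             14
Uma              29
Vic               3
filter rows where ship_days >= 14:
          ship_days
customer           
Nora             14
Uma              29
add column ship_days_x4 = t['ship_days'] * 4:
          ship_days  ship_days_x4
customer                         
Nora             14            56
Uma              29           116
add column net = t['ship_days_x4'] - t['ship_days']:
          ship_days  ship_days_x4  net
customer                              
Nora             14            56   42
Uma              29           116   87
Taking the value at position 0, column 'net' gives 42.

42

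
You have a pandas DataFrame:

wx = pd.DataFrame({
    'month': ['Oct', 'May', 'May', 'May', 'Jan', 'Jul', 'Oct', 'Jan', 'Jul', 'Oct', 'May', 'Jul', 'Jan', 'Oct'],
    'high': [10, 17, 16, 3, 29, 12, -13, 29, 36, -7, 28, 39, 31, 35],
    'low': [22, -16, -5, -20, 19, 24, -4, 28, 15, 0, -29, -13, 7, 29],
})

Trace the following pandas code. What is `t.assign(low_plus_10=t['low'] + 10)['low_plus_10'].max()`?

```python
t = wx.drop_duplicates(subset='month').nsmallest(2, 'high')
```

drop duplicate month (keep=first):
  month  high  low
0   Oct    10   22
1   May    17  -16
4   Jan    29   19
5   Jul    12   24
take 2 rows with smallest high:
  month  high  low
0   Oct    10   22
5   Jul    12   24
add column low_plus_10 = t['low'] + 10:
  month  high  low  low_plus_10
0   Oct    10   22           32
5   Jul    12   24           34

34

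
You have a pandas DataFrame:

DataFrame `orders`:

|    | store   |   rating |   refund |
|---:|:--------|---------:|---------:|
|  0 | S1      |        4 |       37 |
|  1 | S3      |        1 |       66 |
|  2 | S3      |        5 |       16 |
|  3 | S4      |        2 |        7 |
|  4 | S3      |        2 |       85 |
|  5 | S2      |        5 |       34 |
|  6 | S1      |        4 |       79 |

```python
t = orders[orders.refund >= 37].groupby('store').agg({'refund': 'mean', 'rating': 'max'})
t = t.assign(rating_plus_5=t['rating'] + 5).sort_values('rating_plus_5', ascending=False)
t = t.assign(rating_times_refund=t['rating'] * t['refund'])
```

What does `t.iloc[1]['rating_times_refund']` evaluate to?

filter rows where refund >= 37:
  store  rating  refund
0    S1       4      37
1    S3       1      66
4    S3       2      85
6    S1       4      79
group by store: mean(refund), max(rating):
       refund  rating
store                
S1       58.0       4
S3       75.5       2
add column rating_plus_5 = t['rating'] + 5:
       refund  rating  rating_plus_5
store                               
S1       58.0       4              9
S3       75.5       2              7
sort by rating_plus_5 descending:
       refund  rating  rating_plus_5
store                               
S1       58.0       4              9
S3       75.5       2              7
add column rating_times_refund = t['rating'] * t['refund']:
       refund  rating  rating_plus_5  rating_times_refund
store                                                    
S1       58.0       4              9                232.0
S3       75.5       2              7                151.0
Hence 151.0.

151.0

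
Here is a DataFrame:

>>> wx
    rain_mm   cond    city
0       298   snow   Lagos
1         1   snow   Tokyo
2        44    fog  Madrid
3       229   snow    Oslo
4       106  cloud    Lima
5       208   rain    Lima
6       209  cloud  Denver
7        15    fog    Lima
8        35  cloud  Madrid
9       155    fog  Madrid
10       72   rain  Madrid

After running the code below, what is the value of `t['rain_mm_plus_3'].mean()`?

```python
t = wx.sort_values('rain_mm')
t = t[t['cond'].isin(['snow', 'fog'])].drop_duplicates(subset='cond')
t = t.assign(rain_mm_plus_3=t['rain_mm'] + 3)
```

11.0

sort by rain_mm:
    rain_mm   cond    city
1         1   snow   Tokyo
7        15    fog    Lima
8        35  cloud  Madrid
2        44    fog  Madrid
10       72   rain  Madrid
4       106  cloud    Lima
9       155    fog  Madrid
5       208   rain    Lima
6       209  cloud  Denver
3       229   snow    Oslo
0       298   snow   Lagos
filter rows where cond in ['snow', 'fog']:
   rain_mm  cond    city
1        1  snow   Tokyo
7       15   fog    Lima
2       44   fog  Madrid
9      155   fog  Madrid
3      229  snow    Oslo
0      298  snow   Lagos
drop duplicate cond (keep=first):
   rain_mm  cond   city
1        1  snow  Tokyo
7       15   fog   Lima
add column rain_mm_plus_3 = t['rain_mm'] + 3:
   rain_mm  cond   city  rain_mm_plus_3
1        1  snow  Tokyo               4
7       15   fog   Lima              18
Taking the mean of column 'rain_mm_plus_3' gives 11.0.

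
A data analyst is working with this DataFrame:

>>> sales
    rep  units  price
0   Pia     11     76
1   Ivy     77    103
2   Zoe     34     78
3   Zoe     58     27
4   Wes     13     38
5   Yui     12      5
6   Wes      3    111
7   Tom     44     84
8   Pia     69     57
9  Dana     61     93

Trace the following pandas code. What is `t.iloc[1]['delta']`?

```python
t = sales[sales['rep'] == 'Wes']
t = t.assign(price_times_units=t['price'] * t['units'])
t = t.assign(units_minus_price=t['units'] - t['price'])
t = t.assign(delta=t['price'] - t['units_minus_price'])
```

filter rows where rep == 'Wes':
   rep  units  price
4  Wes     13     38
6  Wes      3    111
add column price_times_units = t['price'] * t['units']:
   rep  units  price  price_times_units
4  Wes     13     38                494
6  Wes      3    111                333
add column units_minus_price = t['units'] - t['price']:
   rep  units  price  price_times_units  units_minus_price
4  Wes     13     38                494                -25
6  Wes      3    111                333               -108
add column delta = t['price'] - t['units_minus_price']:
   rep  units  price  price_times_units  units_minus_price  delta
4  Wes     13     38                494                -25     63
6  Wes      3    111                333               -108    219
Hence 219.

219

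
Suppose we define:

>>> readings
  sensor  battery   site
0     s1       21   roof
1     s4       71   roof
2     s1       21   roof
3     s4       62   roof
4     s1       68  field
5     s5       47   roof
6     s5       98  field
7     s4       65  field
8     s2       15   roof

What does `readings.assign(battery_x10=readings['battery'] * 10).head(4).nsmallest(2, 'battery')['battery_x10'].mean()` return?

add column battery_x10 = readings['battery'] * 10:
  sensor  battery   site  battery_x10
0     s1       21   roof          210
1     s4       71   roof          710
2     s1       21   roof          210
3     s4       62   roof          620
4     s1       68  field          680
5     s5       47   roof          470
6     s5       98  field          980
7     s4       65  field          650
8     s2       15   roof          150
take first 4 rows:
  sensor  battery  site  battery_x10
0     s1       21  roof          210
1     s4       71  roof          710
2     s1       21  roof          210
3     s4       62  roof          620
take 2 rows with smallest battery:
  sensor  battery  site  battery_x10
0     s1       21  roof          210
2     s1       21  roof          210

210.0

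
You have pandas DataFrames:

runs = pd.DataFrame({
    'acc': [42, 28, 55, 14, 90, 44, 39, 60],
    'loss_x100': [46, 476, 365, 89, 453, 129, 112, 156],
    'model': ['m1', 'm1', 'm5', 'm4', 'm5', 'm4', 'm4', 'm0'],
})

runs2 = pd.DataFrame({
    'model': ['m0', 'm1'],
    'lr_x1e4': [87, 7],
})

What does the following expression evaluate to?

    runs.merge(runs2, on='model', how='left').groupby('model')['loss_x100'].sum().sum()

merge on 'model' (how='left') → 8 rows:
   acc  loss_x100 model  lr_x1e4
0   42         46    m1      7.0
1   28        476    m1      7.0
2   55        365    m5      NaN
3   14         89    m4      NaN
4   90        453    m5      NaN
5   44        129    m4      NaN
6   39        112    m4      NaN
7   60        156    m0     87.0
group by model, sum of loss_x100:
model
m0    156
m1    522
m4    330
m5    818
Name: loss_x100, dtype: int64
Reading off the sum of the resulting series, we get 1826.

1826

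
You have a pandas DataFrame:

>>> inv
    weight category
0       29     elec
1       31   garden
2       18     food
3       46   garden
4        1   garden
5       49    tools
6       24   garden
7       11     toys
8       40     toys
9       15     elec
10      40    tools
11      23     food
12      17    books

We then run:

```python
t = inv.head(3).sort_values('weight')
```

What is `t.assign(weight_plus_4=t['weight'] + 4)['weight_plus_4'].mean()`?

30.0

take first 3 rows:
   weight category
0      29     elec
1      31   garden
2      18     food
sort by weight:
   weight category
2      18     food
0      29     elec
1      31   garden
add column weight_plus_4 = t['weight'] + 4:
   weight category  weight_plus_4
2      18     food             22
0      29     elec             33
1      31   garden             35
Finally, mean of column 'weight_plus_4' = 30.0.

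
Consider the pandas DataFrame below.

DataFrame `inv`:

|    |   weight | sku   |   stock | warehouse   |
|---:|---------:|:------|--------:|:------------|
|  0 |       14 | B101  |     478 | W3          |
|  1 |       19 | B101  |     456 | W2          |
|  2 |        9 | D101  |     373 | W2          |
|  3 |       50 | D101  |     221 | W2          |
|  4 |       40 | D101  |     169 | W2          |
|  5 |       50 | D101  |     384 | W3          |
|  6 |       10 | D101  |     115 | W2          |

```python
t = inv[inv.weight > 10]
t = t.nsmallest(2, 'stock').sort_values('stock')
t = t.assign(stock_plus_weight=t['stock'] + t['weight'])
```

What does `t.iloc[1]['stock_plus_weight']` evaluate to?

filter rows where weight > 10:
   weight   sku  stock warehouse
0      14  B101    478        W3
1      19  B101    456        W2
3      50  D101    221        W2
4      40  D101    169        W2
5      50  D101    384        W3
take 2 rows with smallest stock:
   weight   sku  stock warehouse
4      40  D101    169        W2
3      50  D101    221        W2
sort by stock:
   weight   sku  stock warehouse
4      40  D101    169        W2
3      50  D101    221        W2
add column stock_plus_weight = t['stock'] + t['weight']:
   weight   sku  stock warehouse  stock_plus_weight
4      40  D101    169        W2                209
3      50  D101    221        W2                271
So iloc[1]['stock_plus_weight'] = 271.

271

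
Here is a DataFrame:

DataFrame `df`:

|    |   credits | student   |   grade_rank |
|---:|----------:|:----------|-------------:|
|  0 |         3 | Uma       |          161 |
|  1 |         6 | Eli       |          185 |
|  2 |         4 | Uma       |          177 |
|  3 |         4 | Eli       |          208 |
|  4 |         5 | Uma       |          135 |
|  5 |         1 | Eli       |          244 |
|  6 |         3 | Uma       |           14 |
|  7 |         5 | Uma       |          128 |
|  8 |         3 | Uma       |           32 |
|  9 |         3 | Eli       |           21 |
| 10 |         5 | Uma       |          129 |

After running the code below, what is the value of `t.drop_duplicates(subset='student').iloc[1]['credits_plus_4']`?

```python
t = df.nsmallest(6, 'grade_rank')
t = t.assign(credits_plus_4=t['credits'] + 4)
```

7

take 6 rows with smallest grade_rank:
    credits student  grade_rank
6         3     Uma          14
9         3     Eli          21
8         3     Uma          32
7         5     Uma         128
10        5     Uma         129
4         5     Uma         135
add column credits_plus_4 = t['credits'] + 4:
    credits student  grade_rank  credits_plus_4
6         3     Uma          14               7
9         3     Eli          21               7
8         3     Uma          32               7
7         5     Uma         128               9
10        5     Uma         129               9
4         5     Uma         135               9
drop duplicate student (keep=first):
   credits student  grade_rank  credits_plus_4
6        3     Uma          14               7
9        3     Eli          21               7
Reading off the value at position 1, column 'credits_plus_4', we get 7.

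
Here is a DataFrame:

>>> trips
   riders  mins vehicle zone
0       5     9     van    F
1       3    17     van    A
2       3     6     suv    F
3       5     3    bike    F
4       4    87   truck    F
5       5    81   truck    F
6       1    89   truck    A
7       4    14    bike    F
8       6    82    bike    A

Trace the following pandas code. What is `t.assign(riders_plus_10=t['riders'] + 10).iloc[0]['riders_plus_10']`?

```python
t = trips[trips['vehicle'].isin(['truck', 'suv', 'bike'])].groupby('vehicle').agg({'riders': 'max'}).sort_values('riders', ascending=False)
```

filter rows where vehicle in ['truck', 'suv', 'bike']:
   riders  mins vehicle zone
2       3     6     suv    F
3       5     3    bike    F
4       4    87   truck    F
5       5    81   truck    F
6       1    89   truck    A
7       4    14    bike    F
8       6    82    bike    A
group by vehicle, max of riders:
         riders
vehicle        
bike          6
suv           3
truck         5
sort by riders descending:
         riders
vehicle        
bike          6
truck         5
suv           3
add column riders_plus_10 = t['riders'] + 10:
         riders  riders_plus_10
vehicle                        
bike          6              16
truck         5              15
suv           3              13

16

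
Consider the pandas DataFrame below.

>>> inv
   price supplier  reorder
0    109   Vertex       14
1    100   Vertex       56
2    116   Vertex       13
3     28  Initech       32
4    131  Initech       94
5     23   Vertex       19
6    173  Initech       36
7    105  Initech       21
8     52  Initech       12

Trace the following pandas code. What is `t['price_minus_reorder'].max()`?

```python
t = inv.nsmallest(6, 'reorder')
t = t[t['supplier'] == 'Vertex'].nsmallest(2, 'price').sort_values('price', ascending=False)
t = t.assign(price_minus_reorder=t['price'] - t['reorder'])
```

95

take 6 rows with smallest reorder:
   price supplier  reorder
8     52  Initech       12
2    116   Vertex       13
0    109   Vertex       14
5     23   Vertex       19
7    105  Initech       21
3     28  Initech       32
filter rows where supplier == 'Vertex':
   price supplier  reorder
2    116   Vertex       13
0    109   Vertex       14
5     23   Vertex       19
take 2 rows with smallest price:
   price supplier  reorder
5     23   Vertex       19
0    109   Vertex       14
sort by price descending:
   price supplier  reorder
0    109   Vertex       14
5     23   Vertex       19
add column price_minus_reorder = t['price'] - t['reorder']:
   price supplier  reorder  price_minus_reorder
0    109   Vertex       14                   95
5     23   Vertex       19                    4
Taking the max of column 'price_minus_reorder' gives 95.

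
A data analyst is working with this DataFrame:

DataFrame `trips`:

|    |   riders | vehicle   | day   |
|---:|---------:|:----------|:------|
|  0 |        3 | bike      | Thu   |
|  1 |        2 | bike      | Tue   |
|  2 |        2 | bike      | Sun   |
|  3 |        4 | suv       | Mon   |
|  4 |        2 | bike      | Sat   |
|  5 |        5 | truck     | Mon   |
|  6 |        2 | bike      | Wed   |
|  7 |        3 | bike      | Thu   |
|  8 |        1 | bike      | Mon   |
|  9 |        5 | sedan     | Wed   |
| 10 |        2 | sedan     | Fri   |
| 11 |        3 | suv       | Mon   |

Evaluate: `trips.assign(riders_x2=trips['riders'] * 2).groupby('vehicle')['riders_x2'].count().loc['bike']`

add column riders_x2 = trips['riders'] * 2:
    riders vehicle  day  riders_x2
0        3    bike  Thu          6
1        2    bike  Tue          4
2        2    bike  Sun          4
3        4     suv  Mon          8
4        2    bike  Sat          4
5        5   truck  Mon         10
6        2    bike  Wed          4
7        3    bike  Thu          6
8        1    bike  Mon          2
9        5   sedan  Wed         10
10       2   sedan  Fri          4
11       3     suv  Mon          6
group by vehicle, count of riders_x2:
vehicle
bike     7
sedan    2
suv      2
truck    1
Name: riders_x2, dtype: int64

7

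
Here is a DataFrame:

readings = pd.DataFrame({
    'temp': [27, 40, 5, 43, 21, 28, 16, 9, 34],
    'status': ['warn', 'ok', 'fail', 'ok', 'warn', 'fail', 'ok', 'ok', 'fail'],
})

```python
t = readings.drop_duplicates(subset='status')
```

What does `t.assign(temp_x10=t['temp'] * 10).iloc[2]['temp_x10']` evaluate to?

drop duplicate status (keep=first):
   temp status
0    27   warn
1    40     ok
2     5   fail
add column temp_x10 = t['temp'] * 10:
   temp status  temp_x10
0    27   warn       270
1    40     ok       400
2     5   fail        50

50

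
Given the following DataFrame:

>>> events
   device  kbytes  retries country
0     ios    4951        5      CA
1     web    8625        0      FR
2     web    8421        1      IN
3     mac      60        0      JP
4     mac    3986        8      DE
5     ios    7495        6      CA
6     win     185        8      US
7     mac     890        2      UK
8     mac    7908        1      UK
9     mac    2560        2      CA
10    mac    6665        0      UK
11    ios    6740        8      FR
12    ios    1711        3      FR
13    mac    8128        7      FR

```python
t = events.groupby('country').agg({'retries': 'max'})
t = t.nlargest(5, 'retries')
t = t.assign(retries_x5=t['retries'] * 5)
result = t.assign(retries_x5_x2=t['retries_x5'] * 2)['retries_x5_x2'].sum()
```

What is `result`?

320

group by country, max of retries:
         retries
country         
CA             6
DE             8
FR             8
IN             1
JP             0
UK             2
US             8
take 5 rows with largest retries:
         retries
country         
DE             8
FR             8
US             8
CA             6
UK             2
add column retries_x5 = t['retries'] * 5:
         retries  retries_x5
country                     
DE             8          40
FR             8          40
US             8          40
CA             6          30
UK             2          10
add column retries_x5_x2 = t['retries_x5'] * 2:
         retries  retries_x5  retries_x5_x2
country                                    
DE             8          40             80
FR             8          40             80
US             8          40             80
CA             6          30             60
UK             2          10             20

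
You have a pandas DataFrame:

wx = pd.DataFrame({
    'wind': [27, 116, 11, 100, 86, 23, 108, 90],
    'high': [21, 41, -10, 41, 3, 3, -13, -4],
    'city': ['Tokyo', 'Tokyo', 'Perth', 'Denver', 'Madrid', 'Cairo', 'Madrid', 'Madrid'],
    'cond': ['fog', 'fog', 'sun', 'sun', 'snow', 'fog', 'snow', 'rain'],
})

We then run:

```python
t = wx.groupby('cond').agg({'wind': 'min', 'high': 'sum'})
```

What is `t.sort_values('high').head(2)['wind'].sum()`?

176

group by cond: min(wind), sum(high):
      wind  high
cond            
fog     23    65
rain    90    -4
snow    86   -10
sun     11    31
sort by high:
      wind  high
cond            
snow    86   -10
rain    90    -4
sun     11    31
fog     23    65
take first 2 rows:
      wind  high
cond            
snow    86   -10
rain    90    -4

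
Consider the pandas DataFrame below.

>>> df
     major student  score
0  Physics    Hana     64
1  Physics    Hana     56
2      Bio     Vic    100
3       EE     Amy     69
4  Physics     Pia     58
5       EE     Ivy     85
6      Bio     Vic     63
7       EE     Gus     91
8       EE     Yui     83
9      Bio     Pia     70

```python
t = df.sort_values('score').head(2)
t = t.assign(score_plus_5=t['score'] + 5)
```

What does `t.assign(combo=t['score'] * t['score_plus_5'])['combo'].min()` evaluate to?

sort by score:
     major student  score
1  Physics    Hana     56
4  Physics     Pia     58
6      Bio     Vic     63
0  Physics    Hana     64
3       EE     Amy     69
9      Bio     Pia     70
8       EE     Yui     83
5       EE     Ivy     85
7       EE     Gus     91
2      Bio     Vic    100
take first 2 rows:
     major student  score
1  Physics    Hana     56
4  Physics     Pia     58
add column score_plus_5 = t['score'] + 5:
     major student  score  score_plus_5
1  Physics    Hana     56            61
4  Physics     Pia     58            63
add column combo = t['score'] * t['score_plus_5']:
     major student  score  score_plus_5  combo
1  Physics    Hana     56            61   3416
4  Physics     Pia     58            63   3654
Finally, min of column 'combo' = 3416.

3416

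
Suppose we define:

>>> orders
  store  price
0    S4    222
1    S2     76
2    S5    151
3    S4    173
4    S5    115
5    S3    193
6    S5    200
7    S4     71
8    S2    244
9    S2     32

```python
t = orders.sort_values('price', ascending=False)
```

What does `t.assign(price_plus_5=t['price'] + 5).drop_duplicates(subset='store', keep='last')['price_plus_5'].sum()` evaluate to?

431

sort by price descending:
  store  price
8    S2    244
0    S4    222
6    S5    200
5    S3    193
3    S4    173
2    S5    151
4    S5    115
1    S2     76
7    S4     71
9    S2     32
add column price_plus_5 = t['price'] + 5:
  store  price  price_plus_5
8    S2    244           249
0    S4    222           227
6    S5    200           205
5    S3    193           198
3    S4    173           178
2    S5    151           156
4    S5    115           120
1    S2     76            81
7    S4     71            76
9    S2     32            37
drop duplicate store (keep=last):
  store  price  price_plus_5
5    S3    193           198
4    S5    115           120
7    S4     71            76
9    S2     32            37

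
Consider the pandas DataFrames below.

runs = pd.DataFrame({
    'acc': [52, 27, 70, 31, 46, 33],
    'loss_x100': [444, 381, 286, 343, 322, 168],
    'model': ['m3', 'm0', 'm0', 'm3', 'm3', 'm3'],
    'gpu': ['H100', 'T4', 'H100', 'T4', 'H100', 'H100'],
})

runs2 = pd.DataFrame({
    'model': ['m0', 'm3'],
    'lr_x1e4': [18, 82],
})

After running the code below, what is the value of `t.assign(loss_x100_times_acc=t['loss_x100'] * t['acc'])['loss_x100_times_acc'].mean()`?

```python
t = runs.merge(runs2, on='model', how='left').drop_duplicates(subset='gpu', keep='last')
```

8088.5

merge on 'model' (how='left') → 6 rows:
   acc  loss_x100 model   gpu  lr_x1e4
0   52        444    m3  H100       82
1   27        381    m0    T4       18
2   70        286    m0  H100       18
3   31        343    m3    T4       82
4   46        322    m3  H100       82
5   33        168    m3  H100       82
drop duplicate gpu (keep=last):
   acc  loss_x100 model   gpu  lr_x1e4
3   31        343    m3    T4       82
5   33        168    m3  H100       82
add column loss_x100_times_acc = t['loss_x100'] * t['acc']:
   acc  loss_x100 model   gpu  lr_x1e4  loss_x100_times_acc
3   31        343    m3    T4       82                10633
5   33        168    m3  H100       82                 5544
The mean of column 'loss_x100_times_acc' is 8088.5.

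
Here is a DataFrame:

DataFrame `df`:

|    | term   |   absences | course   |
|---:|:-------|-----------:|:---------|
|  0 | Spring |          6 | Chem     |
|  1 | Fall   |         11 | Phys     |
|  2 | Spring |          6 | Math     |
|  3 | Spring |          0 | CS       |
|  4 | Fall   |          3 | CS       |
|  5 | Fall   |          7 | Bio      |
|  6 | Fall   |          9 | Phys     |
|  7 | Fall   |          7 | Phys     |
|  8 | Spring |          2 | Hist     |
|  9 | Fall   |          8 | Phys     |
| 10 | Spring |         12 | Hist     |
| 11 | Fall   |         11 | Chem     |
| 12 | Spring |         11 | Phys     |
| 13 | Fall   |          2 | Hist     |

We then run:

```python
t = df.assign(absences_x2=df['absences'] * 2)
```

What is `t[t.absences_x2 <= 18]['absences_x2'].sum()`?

100

add column absences_x2 = df['absences'] * 2:
      term  absences course  absences_x2
0   Spring         6   Chem           12
1     Fall        11   Phys           22
2   Spring         6   Math           12
3   Spring         0     CS            0
4     Fall         3     CS            6
5     Fall         7    Bio           14
6     Fall         9   Phys           18
7     Fall         7   Phys           14
8   Spring         2   Hist            4
9     Fall         8   Phys           16
10  Spring        12   Hist           24
11    Fall        11   Chem           22
12  Spring        11   Phys           22
13    Fall         2   Hist            4
filter rows where absences_x2 <= 18:
      term  absences course  absences_x2
0   Spring         6   Chem           12
2   Spring         6   Math           12
3   Spring         0     CS            0
4     Fall         3     CS            6
5     Fall         7    Bio           14
6     Fall         9   Phys           18
7     Fall         7   Phys           14
8   Spring         2   Hist            4
9     Fall         8   Phys           16
13    Fall         2   Hist            4
Hence 100.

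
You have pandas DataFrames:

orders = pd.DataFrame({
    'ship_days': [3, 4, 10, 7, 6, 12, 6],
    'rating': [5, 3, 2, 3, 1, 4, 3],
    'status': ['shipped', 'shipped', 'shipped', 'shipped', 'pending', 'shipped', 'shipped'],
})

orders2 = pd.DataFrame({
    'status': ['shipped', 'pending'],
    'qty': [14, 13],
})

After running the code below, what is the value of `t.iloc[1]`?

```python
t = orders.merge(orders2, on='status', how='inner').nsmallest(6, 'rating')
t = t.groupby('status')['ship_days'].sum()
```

39

merge on 'status' (how='inner') → 7 rows:
   ship_days  rating   status  qty
0          3       5  shipped   14
1          4       3  shipped   14
2         10       2  shipped   14
3          7       3  shipped   14
4          6       1  pending   13
5         12       4  shipped   14
6          6       3  shipped   14
take 6 rows with smallest rating:
   ship_days  rating   status  qty
4          6       1  pending   13
2         10       2  shipped   14
1          4       3  shipped   14
3          7       3  shipped   14
6          6       3  shipped   14
5         12       4  shipped   14
group by status, sum of ship_days:
status
pending     6
shipped    39
Name: ship_days, dtype: int64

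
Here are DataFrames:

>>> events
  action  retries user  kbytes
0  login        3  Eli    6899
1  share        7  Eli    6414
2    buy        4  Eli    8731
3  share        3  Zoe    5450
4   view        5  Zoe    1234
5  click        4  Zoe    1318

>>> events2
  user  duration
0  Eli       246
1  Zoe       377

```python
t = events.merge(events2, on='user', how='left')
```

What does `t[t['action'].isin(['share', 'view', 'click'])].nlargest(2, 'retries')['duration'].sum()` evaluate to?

623

merge on 'user' (how='left') → 6 rows:
  action  retries user  kbytes  duration
0  login        3  Eli    6899       246
1  share        7  Eli    6414       246
2    buy        4  Eli    8731       246
3  share        3  Zoe    5450       377
4   view        5  Zoe    1234       377
5  click        4  Zoe    1318       377
filter rows where action in ['share', 'view', 'click']:
  action  retries user  kbytes  duration
1  share        7  Eli    6414       246
3  share        3  Zoe    5450       377
4   view        5  Zoe    1234       377
5  click        4  Zoe    1318       377
take 2 rows with largest retries:
  action  retries user  kbytes  duration
1  share        7  Eli    6414       246
4   view        5  Zoe    1234       377
Taking the sum of column 'duration' gives 623.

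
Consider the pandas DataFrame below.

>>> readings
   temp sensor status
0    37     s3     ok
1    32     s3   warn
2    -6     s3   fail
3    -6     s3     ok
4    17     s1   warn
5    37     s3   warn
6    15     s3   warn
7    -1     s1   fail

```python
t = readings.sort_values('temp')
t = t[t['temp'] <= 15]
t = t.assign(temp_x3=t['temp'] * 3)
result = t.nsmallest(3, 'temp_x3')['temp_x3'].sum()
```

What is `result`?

sort by temp:
   temp sensor status
2    -6     s3   fail
3    -6     s3     ok
7    -1     s1   fail
6    15     s3   warn
4    17     s1   warn
1    32     s3   warn
0    37     s3     ok
5    37     s3   warn
filter rows where temp <= 15:
   temp sensor status
2    -6     s3   fail
3    -6     s3     ok
7    -1     s1   fail
6    15     s3   warn
add column temp_x3 = t['temp'] * 3:
   temp sensor status  temp_x3
2    -6     s3   fail      -18
3    -6     s3     ok      -18
7    -1     s1   fail       -3
6    15     s3   warn       45
take 3 rows with smallest temp_x3:
   temp sensor status  temp_x3
2    -6     s3   fail      -18
3    -6     s3     ok      -18
7    -1     s1   fail       -3
The sum of column 'temp_x3' is -39.

-39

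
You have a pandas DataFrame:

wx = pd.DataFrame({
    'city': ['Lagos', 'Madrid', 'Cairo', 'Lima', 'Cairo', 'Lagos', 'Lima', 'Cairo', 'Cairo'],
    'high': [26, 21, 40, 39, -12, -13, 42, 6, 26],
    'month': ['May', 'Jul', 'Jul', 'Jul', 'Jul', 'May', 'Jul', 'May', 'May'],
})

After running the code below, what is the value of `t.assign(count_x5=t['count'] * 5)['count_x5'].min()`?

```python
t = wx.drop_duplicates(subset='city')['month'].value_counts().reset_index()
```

drop duplicate city (keep=first):
     city  high month
0   Lagos    26   May
1  Madrid    21   Jul
2   Cairo    40   Jul
3    Lima    39   Jul
value_counts of month:
month
Jul    3
May    1
Name: count, dtype: int64
reset_index():
  month  count
0   Jul      3
1   May      1
add column count_x5 = t['count'] * 5:
  month  count  count_x5
0   Jul      3        15
1   May      1         5

5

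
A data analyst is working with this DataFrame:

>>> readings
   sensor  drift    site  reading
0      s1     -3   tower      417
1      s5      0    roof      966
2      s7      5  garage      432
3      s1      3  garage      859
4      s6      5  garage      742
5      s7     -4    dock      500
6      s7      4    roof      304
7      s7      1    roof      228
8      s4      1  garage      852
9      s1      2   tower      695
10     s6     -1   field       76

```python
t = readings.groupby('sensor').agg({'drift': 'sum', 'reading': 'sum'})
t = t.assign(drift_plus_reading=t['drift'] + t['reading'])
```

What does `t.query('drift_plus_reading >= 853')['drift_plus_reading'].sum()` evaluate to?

group by sensor: sum(drift), sum(reading):
        drift  reading
sensor                
s1          2     1971
s4          1      852
s5          0      966
s6          4      818
s7          6     1464
add column drift_plus_reading = t['drift'] + t['reading']:
        drift  reading  drift_plus_reading
sensor                                    
s1          2     1971                1973
s4          1      852                 853
s5          0      966                 966
s6          4      818                 822
s7          6     1464                1470
filter rows where drift_plus_reading >= 853:
        drift  reading  drift_plus_reading
sensor                                    
s1          2     1971                1973
s4          1      852                 853
s5          0      966                 966
s7          6     1464                1470
Then the sum of column 'drift_plus_reading': 5262

5262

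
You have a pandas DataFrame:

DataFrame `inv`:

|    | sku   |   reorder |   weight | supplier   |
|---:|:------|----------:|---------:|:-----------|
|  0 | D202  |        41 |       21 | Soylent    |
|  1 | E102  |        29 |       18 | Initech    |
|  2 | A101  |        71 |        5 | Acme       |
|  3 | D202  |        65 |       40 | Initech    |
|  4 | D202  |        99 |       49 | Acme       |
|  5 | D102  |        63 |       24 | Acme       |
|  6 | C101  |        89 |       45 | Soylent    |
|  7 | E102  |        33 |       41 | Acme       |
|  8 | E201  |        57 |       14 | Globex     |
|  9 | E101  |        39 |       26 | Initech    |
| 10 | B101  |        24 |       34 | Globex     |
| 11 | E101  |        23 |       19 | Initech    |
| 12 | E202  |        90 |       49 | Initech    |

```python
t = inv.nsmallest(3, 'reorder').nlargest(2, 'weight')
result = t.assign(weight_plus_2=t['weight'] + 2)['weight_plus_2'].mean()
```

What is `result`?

take 3 rows with smallest reorder:
     sku  reorder  weight supplier
11  E101       23      19  Initech
10  B101       24      34   Globex
1   E102       29      18  Initech
take 2 rows with largest weight:
     sku  reorder  weight supplier
10  B101       24      34   Globex
11  E101       23      19  Initech
add column weight_plus_2 = t['weight'] + 2:
     sku  reorder  weight supplier  weight_plus_2
10  B101       24      34   Globex             36
11  E101       23      19  Initech             21
mean of column 'weight_plus_2' → 28.5

28.5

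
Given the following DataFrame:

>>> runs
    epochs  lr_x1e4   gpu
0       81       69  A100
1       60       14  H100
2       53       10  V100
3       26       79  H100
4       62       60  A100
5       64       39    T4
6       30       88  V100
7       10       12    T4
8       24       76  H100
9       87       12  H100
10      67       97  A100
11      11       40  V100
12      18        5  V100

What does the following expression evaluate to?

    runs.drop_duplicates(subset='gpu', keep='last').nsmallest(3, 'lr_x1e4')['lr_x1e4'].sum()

drop duplicate gpu (keep=last):
    epochs  lr_x1e4   gpu
7       10       12    T4
9       87       12  H100
10      67       97  A100
12      18        5  V100
take 3 rows with smallest lr_x1e4:
    epochs  lr_x1e4   gpu
12      18        5  V100
7       10       12    T4
9       87       12  H100
Then the sum of column 'lr_x1e4': 29

29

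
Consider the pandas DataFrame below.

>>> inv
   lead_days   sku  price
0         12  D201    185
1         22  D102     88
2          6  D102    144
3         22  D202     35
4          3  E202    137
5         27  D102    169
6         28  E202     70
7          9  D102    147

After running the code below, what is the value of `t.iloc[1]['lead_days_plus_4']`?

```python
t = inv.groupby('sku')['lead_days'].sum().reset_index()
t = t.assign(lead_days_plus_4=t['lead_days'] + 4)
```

16

group by sku, sum of lead_days:
sku
D102    64
D201    12
D202    22
E202    31
Name: lead_days, dtype: int64
reset_index():
    sku  lead_days
0  D102         64
1  D201         12
2  D202         22
3  E202         31
add column lead_days_plus_4 = t['lead_days'] + 4:
    sku  lead_days  lead_days_plus_4
0  D102         64                68
1  D201         12                16
2  D202         22                26
3  E202         31                35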